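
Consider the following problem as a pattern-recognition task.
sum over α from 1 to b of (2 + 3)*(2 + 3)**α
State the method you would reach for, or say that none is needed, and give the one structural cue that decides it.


Method: the geometric series formula — consecutive terms stand in a fixed index-free ratio — the geometric sum formula closes it.


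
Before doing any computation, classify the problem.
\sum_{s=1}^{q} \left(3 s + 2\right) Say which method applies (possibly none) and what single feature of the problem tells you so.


Verdict: no special technique — recognize the absence of structure: constant-multiple powers of s summed plainly, no special method required.


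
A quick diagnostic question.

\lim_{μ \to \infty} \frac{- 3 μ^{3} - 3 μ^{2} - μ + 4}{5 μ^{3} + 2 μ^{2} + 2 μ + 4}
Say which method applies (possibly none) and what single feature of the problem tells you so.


Diagnosis: dominant-term comparison — as μ grows, only the highest-degree terms matter — compare leading terms and read the limit off. Differentiating the expression as a single quotient would eventually settle it as well; matching dominant growth settles it immediately.


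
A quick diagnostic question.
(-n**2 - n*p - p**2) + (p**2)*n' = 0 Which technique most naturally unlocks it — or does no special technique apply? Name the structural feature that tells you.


Technique: the homogeneous substitution — the slope's numerator and denominator share total degree; set v = n/p and the equation drops to separable form.


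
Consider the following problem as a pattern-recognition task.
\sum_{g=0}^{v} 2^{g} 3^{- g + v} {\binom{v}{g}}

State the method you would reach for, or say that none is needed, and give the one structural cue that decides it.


Diagnosis: the binomial theorem — {\binom{v}{g}} weighting matched powers of 2 and 3 is the expanded form of (2 + 3)^v — fold it back up.


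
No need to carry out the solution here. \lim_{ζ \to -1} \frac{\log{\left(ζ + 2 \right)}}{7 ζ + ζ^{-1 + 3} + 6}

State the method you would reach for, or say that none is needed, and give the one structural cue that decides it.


Diagnosis: l'Hôpital's rule (0/0) — numerator and denominator both vanish at -1 — a genuine 0/0 form, which is exactly when l'Hôpital applies. A first-order expansion at the point is an equally standard path; the rule packages it.


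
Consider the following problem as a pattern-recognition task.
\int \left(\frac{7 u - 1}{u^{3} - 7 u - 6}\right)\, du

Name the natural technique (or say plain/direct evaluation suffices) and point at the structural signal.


Technique: partial fractions — u^{3} - 7 u - 6 splits into linear pieces, so the quotient is a sum of simple fractions — decompose before integrating.


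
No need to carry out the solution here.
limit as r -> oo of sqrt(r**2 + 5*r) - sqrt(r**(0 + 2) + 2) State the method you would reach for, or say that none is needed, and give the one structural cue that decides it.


Method: conjugate multiplication — turning the difference into a conjugate-rationalized ratio makes the limit readable.


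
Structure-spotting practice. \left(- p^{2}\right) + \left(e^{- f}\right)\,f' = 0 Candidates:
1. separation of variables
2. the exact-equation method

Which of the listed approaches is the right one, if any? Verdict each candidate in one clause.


Verdict: separation of variables — separating collects all f-dependence with the derivative and leaves all p-dependence opposite: variables separate.
- separation of variables — applies; the problem has the shape this method handles.
- the exact-equation method: with no real cross-dependence between the variables, the exact-equation machinery is a detour rather than the natural reading.


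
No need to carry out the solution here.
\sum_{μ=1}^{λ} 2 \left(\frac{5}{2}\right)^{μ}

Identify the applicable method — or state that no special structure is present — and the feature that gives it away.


Best approach: the geometric series formula — the ratio of consecutive terms is the constant \frac{5}{2}, independent of the index — a geometric sum.


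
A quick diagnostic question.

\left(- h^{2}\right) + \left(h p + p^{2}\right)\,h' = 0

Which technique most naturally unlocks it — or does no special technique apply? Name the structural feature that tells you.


Method: the homogeneous substitution — the slope is degree-zero homogeneous: the ratio substitution v = h/p collapses it. Suitably rearranged — at times with the variables' roles exchanged — this doubles as a Bernoulli equation; the homogeneous reading needs no such setup.


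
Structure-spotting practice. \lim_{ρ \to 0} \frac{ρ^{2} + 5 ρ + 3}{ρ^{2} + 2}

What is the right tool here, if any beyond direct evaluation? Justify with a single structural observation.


Method: no special technique — nothing blocks direct substitution at 0: plug in and finish.


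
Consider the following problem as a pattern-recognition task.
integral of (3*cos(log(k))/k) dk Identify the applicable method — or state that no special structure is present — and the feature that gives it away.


Verdict: u-substitution — structure check: outer function, inner expression log(k), inner derivative as a factor — the classic u = log(k) pattern.


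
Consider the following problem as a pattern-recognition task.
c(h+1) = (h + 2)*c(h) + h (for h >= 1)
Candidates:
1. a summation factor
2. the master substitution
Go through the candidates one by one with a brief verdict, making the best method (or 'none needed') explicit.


Technique: a summation factor — because the multiplier h + 2 is index-dependent, divide through by its running product and sum the resulting differences.
- a summation factor: applicable, and directly so.
- the master substitution: this is shift-type recursion, outside the divide-and-conquer template.


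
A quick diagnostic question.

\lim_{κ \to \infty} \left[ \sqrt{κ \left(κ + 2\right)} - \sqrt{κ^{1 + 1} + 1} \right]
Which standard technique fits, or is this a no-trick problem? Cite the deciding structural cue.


Diagnosis: conjugate multiplication — the difference \sqrt{κ \left(κ + 2\right)} - \sqrt{κ^{1 + 1} + 1} is an ∞ − ∞ stalemate; its conjugate partner breaks the tie.


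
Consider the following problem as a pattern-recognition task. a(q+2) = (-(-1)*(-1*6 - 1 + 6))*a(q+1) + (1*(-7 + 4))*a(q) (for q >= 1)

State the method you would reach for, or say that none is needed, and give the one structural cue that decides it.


Diagnosis: the characteristic-root method — constant coefficients and linearity mean the ansatz r^q reduces it to solving the characteristic polynomial.


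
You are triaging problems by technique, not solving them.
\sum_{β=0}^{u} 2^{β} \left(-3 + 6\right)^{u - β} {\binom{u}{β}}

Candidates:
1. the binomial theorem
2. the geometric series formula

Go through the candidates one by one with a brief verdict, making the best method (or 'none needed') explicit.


Best approach: the binomial theorem — the summand is term β of a binomial expansion in 2 and (-3 + 6); the whole sum is a single power.
- the binomial theorem — a fit — the right tool for this form.
- the geometric series formula: no single multiplier carries one term to the next throughout the sum.


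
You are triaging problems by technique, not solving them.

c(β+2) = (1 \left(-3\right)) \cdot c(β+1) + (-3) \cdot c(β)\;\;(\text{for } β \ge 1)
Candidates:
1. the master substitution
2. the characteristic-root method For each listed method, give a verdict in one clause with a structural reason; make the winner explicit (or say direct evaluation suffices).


Best approach: the characteristic-root method — try a geometric ansatz r^β: constant coefficients turn the recurrence into one polynomial equation in r.
- the master substitution — this is shift-type recursion, outside the divide-and-conquer template.
- the characteristic-root method — yes — fits the structure here.


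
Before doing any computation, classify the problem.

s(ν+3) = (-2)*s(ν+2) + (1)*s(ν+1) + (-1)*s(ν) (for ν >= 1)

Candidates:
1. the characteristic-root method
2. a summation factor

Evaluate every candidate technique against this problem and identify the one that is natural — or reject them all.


Diagnosis: the characteristic-root method — because shifting ν leaves the equation's coefficients unchanged, exponential trials reduce it to algebra.
- the characteristic-root method: applies; the problem has the shape this method handles.
- a summation factor — the recurrence reaches back more than one step, outside the first-order family a summation factor normalizes.


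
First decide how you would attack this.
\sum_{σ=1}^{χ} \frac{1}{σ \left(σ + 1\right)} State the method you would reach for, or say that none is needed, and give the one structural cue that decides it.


Diagnosis: telescoping — \frac{1}{σ \left(σ + 1\right)} hides a difference of shifted reciprocals — decompose it and the middle of the sum vanishes.


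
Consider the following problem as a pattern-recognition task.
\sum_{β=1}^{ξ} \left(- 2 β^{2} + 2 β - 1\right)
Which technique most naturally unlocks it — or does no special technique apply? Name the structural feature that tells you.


Verdict: no special technique — constant-multiple powers of β with no cancellation partners and no common ratio — use the standard power-sum formulas.


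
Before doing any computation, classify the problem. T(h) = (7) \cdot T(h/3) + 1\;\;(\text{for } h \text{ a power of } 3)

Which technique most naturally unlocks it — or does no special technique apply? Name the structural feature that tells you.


Best approach: the master substitution — treat m = log base 3 of h as the new clock: one recursion step advances m by one while h scales by 3.


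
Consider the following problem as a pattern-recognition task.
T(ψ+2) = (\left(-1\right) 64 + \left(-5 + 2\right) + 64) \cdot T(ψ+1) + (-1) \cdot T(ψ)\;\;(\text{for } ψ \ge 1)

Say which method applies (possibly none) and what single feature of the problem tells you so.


Technique: the characteristic-root method — linear, homogeneous, constant coefficients: solutions of the form r^ψ exist — find the roots of the characteristic polynomial.


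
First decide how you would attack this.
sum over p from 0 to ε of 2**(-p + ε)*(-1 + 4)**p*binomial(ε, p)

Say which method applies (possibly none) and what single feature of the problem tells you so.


Method: the binomial theorem — binomial coefficients against complementary powers of (-1 + 4) and 2: recognize the binomial expansion and resum.


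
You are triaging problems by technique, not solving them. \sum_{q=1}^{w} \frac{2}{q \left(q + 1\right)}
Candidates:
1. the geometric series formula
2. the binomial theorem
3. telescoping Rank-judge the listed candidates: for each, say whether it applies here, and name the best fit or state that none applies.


Best approach: telescoping — split \frac{2}{q \left(q + 1\right)} by partial fractions and the pieces are one function at shifted arguments — interior terms cancel.
- the geometric series formula: there is no constant term-to-term ratio.
- the binomial theorem — the summand does not match any term pattern of an expanded binomial power.
- telescoping: a fit — the right tool for this form.


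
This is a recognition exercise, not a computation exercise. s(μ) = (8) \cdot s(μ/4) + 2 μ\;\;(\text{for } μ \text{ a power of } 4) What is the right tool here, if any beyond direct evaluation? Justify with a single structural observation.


Verdict: the master substitution — the argument contracts 4-fold per step: reindex μ exponentially and solve the linear recurrence in the new index.


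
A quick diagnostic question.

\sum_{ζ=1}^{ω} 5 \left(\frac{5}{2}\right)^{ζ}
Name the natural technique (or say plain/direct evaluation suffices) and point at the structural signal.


Verdict: the geometric series formula — the ratio of consecutive terms is the constant \frac{5}{2}, independent of the index — a geometric sum.


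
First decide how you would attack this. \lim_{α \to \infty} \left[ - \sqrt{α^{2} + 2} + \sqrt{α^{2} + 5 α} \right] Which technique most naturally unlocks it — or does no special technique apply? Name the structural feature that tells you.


Best approach: conjugate multiplication — \sqrt{α^{2} + 5 α} and \sqrt{α^{2} + 2} both blow up, but their difference is tame once the conjugate rationalizes it.


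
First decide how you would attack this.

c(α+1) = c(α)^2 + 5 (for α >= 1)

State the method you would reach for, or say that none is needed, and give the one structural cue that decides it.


Best approach: no special technique — the unknown enters the rule nonlinearly, not as a weighted sum — no linear method is even well-posed.


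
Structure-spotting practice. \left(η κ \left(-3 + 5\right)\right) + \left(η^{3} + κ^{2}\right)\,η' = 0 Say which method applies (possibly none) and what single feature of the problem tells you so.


Method: the exact-equation method — equality of cross partials is the green light — assemble the potential function term by term.


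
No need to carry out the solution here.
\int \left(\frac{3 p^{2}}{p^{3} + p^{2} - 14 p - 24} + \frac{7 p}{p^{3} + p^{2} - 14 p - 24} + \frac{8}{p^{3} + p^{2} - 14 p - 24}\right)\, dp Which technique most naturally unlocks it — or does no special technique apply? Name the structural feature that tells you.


Verdict: partial fractions — the denominator p^{3} + p^{2} - 14 p - 24 factors, so the quotient decomposes into elementary partial fractions term by term.


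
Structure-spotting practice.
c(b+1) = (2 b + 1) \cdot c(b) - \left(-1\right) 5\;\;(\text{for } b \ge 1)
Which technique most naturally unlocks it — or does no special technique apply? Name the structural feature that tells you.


Best approach: a summation factor — first-order, linear, moving coefficient 2 b + 1: the discrete analogue of an integrating factor handles it.


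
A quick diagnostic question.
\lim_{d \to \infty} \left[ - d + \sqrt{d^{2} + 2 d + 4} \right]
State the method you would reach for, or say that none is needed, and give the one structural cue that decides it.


Technique: conjugate multiplication — the ∞ − ∞ radical form is the exact trigger for the conjugate maneuver.


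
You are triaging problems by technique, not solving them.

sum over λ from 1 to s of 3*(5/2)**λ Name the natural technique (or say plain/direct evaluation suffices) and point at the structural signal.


Diagnosis: the geometric series formula — check a ratio of consecutive terms: it is 5/2, independent of the index, so the geometric formula closes the sum.


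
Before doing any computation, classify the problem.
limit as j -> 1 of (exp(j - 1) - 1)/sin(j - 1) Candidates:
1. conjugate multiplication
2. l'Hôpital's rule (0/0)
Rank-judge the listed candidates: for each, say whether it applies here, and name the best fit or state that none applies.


Best approach: l'Hôpital's rule (0/0) — the 0/0 form at 1 is the signature situation for l'Hôpital's rule. A first-order expansion at the point is an equally standard path; the rule packages it.
- conjugate multiplication — rationalization has no target — no divergent radical difference appears.
- l'Hôpital's rule (0/0): applies; the problem has the shape this method handles.


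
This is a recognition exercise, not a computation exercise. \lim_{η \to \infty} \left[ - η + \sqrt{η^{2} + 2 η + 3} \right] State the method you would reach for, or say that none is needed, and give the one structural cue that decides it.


Method: conjugate multiplication — \sqrt{η^{2} + 2 η + 3} and η both blow up, but their difference is tame once the conjugate rationalizes it.


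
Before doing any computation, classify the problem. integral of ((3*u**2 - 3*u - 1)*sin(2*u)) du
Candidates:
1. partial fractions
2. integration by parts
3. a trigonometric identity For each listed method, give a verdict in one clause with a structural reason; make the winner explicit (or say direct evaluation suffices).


Technique: integration by parts — 3*u**2 - 3*u - 1 dies after finitely many derivatives while sin(2*u) cycles under integration — the tabular/parts setup.
- partial fractions — the expression is not a ratio of polynomials that decomposes further.
- integration by parts — a fit — the right tool for this form.
- a trigonometric identity — there is no trigonometric structure whose rewriting would simplify the integrand.


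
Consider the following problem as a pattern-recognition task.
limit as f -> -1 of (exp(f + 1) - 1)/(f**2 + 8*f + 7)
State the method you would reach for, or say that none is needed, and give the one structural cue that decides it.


Best approach: l'Hôpital's rule (0/0) — both numerator and denominator vanish at -1: the genuine 0/0 indeterminate that l'Hôpital exists for. One could equally expand both pieces locally and compare leading terms; the rule does that in one stroke.


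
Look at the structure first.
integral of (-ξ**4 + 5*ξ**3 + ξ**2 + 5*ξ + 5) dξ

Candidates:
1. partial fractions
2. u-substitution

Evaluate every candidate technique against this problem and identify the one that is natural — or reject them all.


Technique: no special technique — scan for structure and find none: constant multiples of powers of ξ, integrate directly.
- partial fractions: the expression is not a ratio of polynomials that decomposes further.
- u-substitution: no substitution does more than relabel what direct integration already handles.


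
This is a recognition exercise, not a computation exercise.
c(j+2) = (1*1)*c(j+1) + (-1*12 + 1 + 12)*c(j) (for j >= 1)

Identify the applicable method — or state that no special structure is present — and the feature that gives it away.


Technique: the characteristic-root method — shift-invariance with fixed coefficients calls for exponential trials; the characteristic polynomial finds every r^j.


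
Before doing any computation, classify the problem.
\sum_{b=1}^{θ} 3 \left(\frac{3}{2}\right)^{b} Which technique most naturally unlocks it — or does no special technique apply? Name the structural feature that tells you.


Diagnosis: the geometric series formula — consecutive terms stand in a fixed index-free ratio — the geometric sum formula closes it.


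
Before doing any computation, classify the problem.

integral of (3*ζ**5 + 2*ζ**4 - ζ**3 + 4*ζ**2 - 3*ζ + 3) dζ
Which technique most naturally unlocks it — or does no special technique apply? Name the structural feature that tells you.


Best approach: no special technique — scan for structure and find none: constant multiples of powers of ζ, integrate directly.


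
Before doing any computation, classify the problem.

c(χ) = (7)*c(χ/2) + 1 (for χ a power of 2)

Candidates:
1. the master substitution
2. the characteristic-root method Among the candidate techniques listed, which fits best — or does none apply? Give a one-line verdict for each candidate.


Diagnosis: the master substitution — the index is divided (χ/2), not shifted — substitute χ = 2^m to straighten it into a shift recurrence.
- the master substitution — yes — fits the structure here.
- the characteristic-root method — the recursion divides its index rather than shifting it — outside the constant-shift family the root method covers.


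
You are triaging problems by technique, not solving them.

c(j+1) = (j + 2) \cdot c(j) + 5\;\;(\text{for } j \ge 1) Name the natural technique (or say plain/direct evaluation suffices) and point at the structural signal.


Technique: a summation factor — one-term recursion with variable weight j + 2 is solved by product normalization, not by root-finding.


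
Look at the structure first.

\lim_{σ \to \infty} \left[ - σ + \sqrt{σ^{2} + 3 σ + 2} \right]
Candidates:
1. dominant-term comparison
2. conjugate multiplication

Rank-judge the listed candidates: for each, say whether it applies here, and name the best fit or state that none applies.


Verdict: conjugate multiplication — divergence minus divergence hides a finite answer — expose it by pairing \sqrt{σ^{2} + 3 σ + 2} - σ with its conjugate.
- dominant-term comparison: this limit is not decided by comparing polynomial growth at infinity.
- conjugate multiplication — applicable, and directly so.


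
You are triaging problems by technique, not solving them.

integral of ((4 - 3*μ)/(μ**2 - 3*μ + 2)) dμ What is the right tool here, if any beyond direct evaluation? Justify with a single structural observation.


Best approach: partial fractions — once μ**2 - 3*μ + 2 is factored, each root contributes a simple-fraction term; integrate them one at a time.


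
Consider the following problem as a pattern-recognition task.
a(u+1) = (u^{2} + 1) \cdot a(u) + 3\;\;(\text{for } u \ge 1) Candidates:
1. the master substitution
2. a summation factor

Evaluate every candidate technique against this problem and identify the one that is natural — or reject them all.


Technique: a summation factor — one step of memory with a weight u^{2} + 1 that changes as the index grows — the summation-factor construction is built for this.
- the master substitution: there is no divide-the-index recursive argument.
- a summation factor — applicable, and directly so.


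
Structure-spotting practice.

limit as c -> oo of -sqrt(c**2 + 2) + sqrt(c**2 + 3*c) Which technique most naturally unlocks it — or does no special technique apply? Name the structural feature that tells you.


Verdict: conjugate multiplication — two divergent pieces with a minus sign between them and a radical in the mix: rationalize sqrt(c**2 + 3*c) - sqrt(c**2 + 2) before any limit law applies.


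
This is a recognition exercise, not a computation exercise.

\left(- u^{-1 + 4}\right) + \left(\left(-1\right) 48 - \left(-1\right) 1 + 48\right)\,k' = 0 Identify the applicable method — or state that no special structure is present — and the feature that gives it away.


Method: no special technique — solved for the derivative, k never appears on the right — this is a direct integration in u, not a differential-equations problem at heart.


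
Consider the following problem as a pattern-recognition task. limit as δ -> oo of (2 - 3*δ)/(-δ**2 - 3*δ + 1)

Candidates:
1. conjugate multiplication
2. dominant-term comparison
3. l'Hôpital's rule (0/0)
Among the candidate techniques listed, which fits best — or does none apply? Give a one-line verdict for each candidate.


Technique: dominant-term comparison — divide through by the highest power of δ; every lower-order term dies and the dominant terms decide the limit.
- conjugate multiplication — there are no radicals in tension whose conjugate would simplify matters.
- dominant-term comparison: yes — fits the structure here.
- l'Hôpital's rule (0/0): viewed as a single quotient this runs to ∞/∞, not the 0/0 clash this candidate addresses; an at-infinity variant of the rule would resolve it, but comparing leading growth reads the answer without differentiating.


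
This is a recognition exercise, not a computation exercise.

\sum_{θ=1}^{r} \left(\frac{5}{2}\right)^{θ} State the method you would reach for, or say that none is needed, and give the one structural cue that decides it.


Technique: the geometric series formula — term-over-term division gives \frac{5}{2} every time — index-free ratio, geometric sum formula applies.


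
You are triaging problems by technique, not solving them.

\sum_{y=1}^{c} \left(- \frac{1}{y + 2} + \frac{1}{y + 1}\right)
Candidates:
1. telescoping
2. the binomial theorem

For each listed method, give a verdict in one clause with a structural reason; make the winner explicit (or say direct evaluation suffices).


Technique: telescoping — the summand is \frac{1}{y + 1} minus the same expression shifted by one, so consecutive terms cancel in pairs.
- telescoping — yes — fits the structure here.
- the binomial theorem — the summand does not match any term pattern of an expanded binomial power.


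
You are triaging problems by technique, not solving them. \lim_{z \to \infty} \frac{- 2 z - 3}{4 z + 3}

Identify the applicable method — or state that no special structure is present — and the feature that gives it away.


Best approach: dominant-term comparison — growth-rate triage: the leading powers of z decide the limit, everything else is noise. Viewed as a single quotient this is an ∞/∞ form — an at-infinity application of l'Hôpital's rule would also resolve it; comparing leading growth reads the answer without differentiating.


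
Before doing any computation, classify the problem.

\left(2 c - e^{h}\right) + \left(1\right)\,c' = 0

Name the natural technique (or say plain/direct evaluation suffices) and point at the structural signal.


Diagnosis: a linear integrating factor — c enters only linearly with coefficient 2; multiply by exp of the integral of 2 and the left side becomes one derivative.


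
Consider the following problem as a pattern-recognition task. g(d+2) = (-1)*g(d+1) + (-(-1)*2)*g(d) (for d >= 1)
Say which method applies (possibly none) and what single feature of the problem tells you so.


Method: the characteristic-root method — linear, homogeneous, constant coefficients: solutions of the form r^d exist — find the roots of the characteristic polynomial.


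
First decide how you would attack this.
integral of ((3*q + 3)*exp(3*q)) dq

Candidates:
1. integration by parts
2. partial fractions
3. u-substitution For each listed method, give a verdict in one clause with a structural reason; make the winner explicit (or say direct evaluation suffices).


Method: integration by parts — 3*q + 3 dies after finitely many derivatives while exp(3*q) cycles under integration — the tabular/parts setup.
- integration by parts: a fit — the right tool for this form.
- partial fractions — there is no rational-function structure to decompose.
- u-substitution — no subexpression of the integrand serves as a whole-integral substitution inner — individual terms may offer their own, but none carries its derivative as a factor of the full integrand; a working change of variable would have to be constructed from outside the expression.


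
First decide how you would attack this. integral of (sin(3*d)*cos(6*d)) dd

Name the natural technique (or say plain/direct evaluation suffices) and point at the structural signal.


Method: a trigonometric identity — two sinusoids at different rates multiply in sin(3*d)*cos(6*d); the product-to-sum identity uncouples them.


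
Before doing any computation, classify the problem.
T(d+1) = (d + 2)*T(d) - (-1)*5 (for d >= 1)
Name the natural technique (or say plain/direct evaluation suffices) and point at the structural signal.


Method: a summation factor — it is first-order linear but the coefficient d + 2 depends on the index, so multiply through by a summation factor to telescope it.


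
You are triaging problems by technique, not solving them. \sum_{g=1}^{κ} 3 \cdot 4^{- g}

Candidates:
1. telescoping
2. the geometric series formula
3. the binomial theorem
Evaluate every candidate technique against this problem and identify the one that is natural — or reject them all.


Diagnosis: the geometric series formula — consecutive terms stand in a fixed index-free ratio — the geometric sum formula closes it.
- telescoping: writing out consecutive terms as given produces no pairwise cancellation.
- the geometric series formula: a fit — the right tool for this form.
- the binomial theorem: the terms do not reassemble into a binomial power.


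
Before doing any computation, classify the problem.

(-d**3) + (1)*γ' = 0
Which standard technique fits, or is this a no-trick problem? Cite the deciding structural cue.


Verdict: no special technique — the slope is a pure function of d; integrate both sides and be done.


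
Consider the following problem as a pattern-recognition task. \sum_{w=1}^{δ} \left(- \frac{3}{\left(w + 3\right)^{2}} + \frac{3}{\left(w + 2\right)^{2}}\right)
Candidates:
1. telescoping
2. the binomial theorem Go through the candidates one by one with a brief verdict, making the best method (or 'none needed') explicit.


Best approach: telescoping — the piece each term subtracts is \frac{3}{\left(w + 2\right)^{2}} advanced by one index, and it reappears with a plus sign leading the following term — the sum collapses to its boundary terms.
- telescoping — a fit — the right tool for this form.
- the binomial theorem: the terms lack the binomial-coefficient-weighted complementary-power pattern of an expansion.


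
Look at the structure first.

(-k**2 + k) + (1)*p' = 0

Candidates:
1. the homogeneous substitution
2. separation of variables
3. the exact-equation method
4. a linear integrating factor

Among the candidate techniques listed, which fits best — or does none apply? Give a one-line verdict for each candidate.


Method: no special technique — the slope is a function of k alone, so integrate both sides directly.
- the homogeneous substitution: the slope is not a function of the ratio of the variables alone.
- separation of variables: any separation here is vacuous (nothing depends on the unknown); direct integration is the honest label.
- the exact-equation method — the unknown never enters the equation — exactness holds emptily, with nothing for the method to add.
- a linear integrating factor — with the unknown absent the integrating factor is a formality; direct integration is the working structure.


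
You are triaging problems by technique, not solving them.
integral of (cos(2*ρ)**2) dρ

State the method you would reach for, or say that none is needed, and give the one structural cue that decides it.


Method: a trigonometric identity — apply power reduction to cos(2*ρ)**2; each application halves the trigonometric degree.


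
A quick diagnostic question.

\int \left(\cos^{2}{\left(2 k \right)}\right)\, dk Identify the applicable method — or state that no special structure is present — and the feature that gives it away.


Technique: a trigonometric identity — the even trigonometric power \cos^{2}{\left(2 k \right)} reduces by a double-angle identity before any integration is attempted.


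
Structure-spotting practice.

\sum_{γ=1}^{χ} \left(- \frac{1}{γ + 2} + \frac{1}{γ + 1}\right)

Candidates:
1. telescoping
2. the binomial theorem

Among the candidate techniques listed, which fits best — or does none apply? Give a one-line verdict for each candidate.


Diagnosis: telescoping — consecutive terms evaluate one function at adjacent indices (\frac{1}{γ + 1} is its current value): one term's tail is the next term's head, so the chain collapses.
- telescoping — applicable, and directly so.
- the binomial theorem: no binomial coefficients pair up with complementary powers here.


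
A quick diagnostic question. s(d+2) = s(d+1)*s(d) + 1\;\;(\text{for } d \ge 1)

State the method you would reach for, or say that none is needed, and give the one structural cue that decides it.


Verdict: no special technique — the recurrence is nonlinear in the sequence values; study it directly, no linear machinery applies.


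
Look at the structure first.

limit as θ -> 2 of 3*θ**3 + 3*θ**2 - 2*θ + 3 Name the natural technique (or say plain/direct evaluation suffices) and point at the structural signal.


Method: no special technique — the expression is continuous at the evaluation point — substitute directly; no indeterminate form appears.


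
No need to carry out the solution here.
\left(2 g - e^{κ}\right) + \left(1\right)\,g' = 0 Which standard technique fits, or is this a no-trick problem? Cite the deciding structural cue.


Best approach: a linear integrating factor — first power of g, nonzero forcing: the integrating-factor recipe applies verbatim with p = 2.


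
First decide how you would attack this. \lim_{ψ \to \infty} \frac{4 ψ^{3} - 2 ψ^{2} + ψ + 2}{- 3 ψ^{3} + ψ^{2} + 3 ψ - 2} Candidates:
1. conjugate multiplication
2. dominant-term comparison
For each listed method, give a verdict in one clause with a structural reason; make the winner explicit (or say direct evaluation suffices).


Best approach: dominant-term comparison — divide through by the highest power of ψ; every lower-order term dies and the dominant terms decide the limit.
- conjugate multiplication — no difference of divergent radicals appears, so rationalizing has nothing to cancel.
- dominant-term comparison: yes, a natural case for it.


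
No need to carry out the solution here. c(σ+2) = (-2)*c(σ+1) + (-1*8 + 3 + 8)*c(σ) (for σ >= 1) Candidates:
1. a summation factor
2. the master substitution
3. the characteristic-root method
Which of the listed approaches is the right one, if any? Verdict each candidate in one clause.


Technique: the characteristic-root method — try a geometric ansatz r^σ: constant coefficients turn the recurrence into one polynomial equation in r.
- a summation factor — a summation factor telescopes one-step recursions; this one carries higher-order memory.
- the master substitution: the recursion steps by a constant offset, so exponential reindexing is pointless.
- the characteristic-root method: yes, a natural case for it.


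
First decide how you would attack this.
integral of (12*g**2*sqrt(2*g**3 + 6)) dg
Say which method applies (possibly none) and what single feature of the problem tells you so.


Best approach: u-substitution — 12*g**2 matches the derivative of 2*g**3 + 6 up to a constant; with u = 2*g**3 + 6 the whole integrand folds into a function of u alone.


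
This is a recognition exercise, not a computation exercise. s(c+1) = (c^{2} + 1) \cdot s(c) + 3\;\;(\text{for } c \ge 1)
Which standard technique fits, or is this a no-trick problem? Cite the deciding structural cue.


Best approach: a summation factor — normalize by the running product of c^{2} + 1: the left side becomes a difference, and differences sum.


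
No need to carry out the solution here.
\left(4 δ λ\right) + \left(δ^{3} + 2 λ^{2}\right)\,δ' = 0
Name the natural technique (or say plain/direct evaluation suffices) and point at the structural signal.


Diagnosis: the exact-equation method — check exactness first: here it holds (4 δ λ, δ^{3} + 2 λ^{2} have matching cross partials), so no integrating factor is needed.


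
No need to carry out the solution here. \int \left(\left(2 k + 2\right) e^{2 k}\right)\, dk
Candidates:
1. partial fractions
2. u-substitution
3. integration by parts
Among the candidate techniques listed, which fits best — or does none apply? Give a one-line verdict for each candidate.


Technique: integration by parts — the integrand splits as 2 k + 2 times e^{2 k} — repeatedly differentiating the polynomial part kills it, which is the parts ladder.
- partial fractions — the expression is not a ratio of polynomials that decomposes further.
- u-substitution: no subexpression of the integrand serves as a whole-integral substitution inner — individual terms may offer their own, but none carries its derivative as a factor of the full integrand; a working change of variable would have to be constructed from outside the expression.
- integration by parts: applies; the problem has the shape this method handles.


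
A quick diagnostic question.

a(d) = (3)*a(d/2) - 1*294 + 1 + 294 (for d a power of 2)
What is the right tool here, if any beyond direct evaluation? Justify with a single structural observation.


Diagnosis: the master substitution — recursion at d/2 is multiplicative in the index; logarithmic reindexing via d = 2^m linearizes it.


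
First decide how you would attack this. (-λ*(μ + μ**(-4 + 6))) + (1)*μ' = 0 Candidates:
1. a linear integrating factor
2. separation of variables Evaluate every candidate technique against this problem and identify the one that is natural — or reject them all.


Technique: separation of variables — solved for the derivative, the right side splits multiplicatively into a function of each variable alone — divide and integrate each side. This doubles as a Bernoulli equation in the unknown as written; dividing and integrating works on it directly.
- a linear integrating factor: the unknown enters nonlinearly (through a power, a denominator, or a transcendental function), which the linear integrating-factor recipe cannot absorb as-is — any repair would come from a preliminary substitution, not the factor.
- separation of variables: a fit — the right tool for this form.


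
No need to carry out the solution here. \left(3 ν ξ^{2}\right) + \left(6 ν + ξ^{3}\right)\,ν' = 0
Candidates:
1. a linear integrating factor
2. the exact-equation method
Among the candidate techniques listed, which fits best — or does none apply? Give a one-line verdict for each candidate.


Verdict: the exact-equation method — the cross partial derivatives of 3 ν ξ^{2} and 6 ν + ξ^{3} agree, so the left side is the total differential of one potential in ξ and ν.
- a linear integrating factor — a nonlinear term in the unknown puts this outside the integrating-factor template.
- the exact-equation method — applicable, and directly so.


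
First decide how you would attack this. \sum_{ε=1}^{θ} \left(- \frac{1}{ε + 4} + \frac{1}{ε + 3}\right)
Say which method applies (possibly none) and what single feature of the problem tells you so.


Diagnosis: telescoping — difference-of-shifts structure (each term adds \frac{1}{ε + 3}, then subtracts its one-index-advanced value, which the following term adds back) leaves only the first and last pieces standing.


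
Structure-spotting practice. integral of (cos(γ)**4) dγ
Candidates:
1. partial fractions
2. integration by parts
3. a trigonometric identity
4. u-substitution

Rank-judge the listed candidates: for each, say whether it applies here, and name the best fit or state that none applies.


Diagnosis: a trigonometric identity — reduce cos(γ)**4 with the power-reduction formula and the integral becomes first-degree trigonometry.
- partial fractions — the expression is not a ratio of polynomials that decomposes further.
- integration by parts: not the natural route: no polynomial-kernel product appears — a recursive parts reduction of the trigonometric product exists, but the identity rewrite is direct.
- a trigonometric identity — applies; the problem has the shape this method handles.
- u-substitution: no subexpression of the integrand pairs with its own derivative as a factor — individual terms may offer their own substitutions, but any change of variable covering the whole integral would have to be constructed from outside the expression.


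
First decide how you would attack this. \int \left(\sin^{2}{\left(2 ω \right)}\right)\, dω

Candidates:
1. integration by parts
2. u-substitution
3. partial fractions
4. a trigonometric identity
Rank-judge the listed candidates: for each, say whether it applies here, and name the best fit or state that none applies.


Best approach: a trigonometric identity — the exponent on \sin^{2}{\left(2 ω \right)} is even — the power-reduction identity is the standard preprocessing step.
- integration by parts: not the fit here: there is no polynomial factor to ladder down — parts can still close the trigonometric product by recursion, though the identity rewrite is the direct route.
- u-substitution — no subexpression of the integrand serves as a whole-integral substitution inner — individual terms may offer their own, but none carries its derivative as a factor of the full integrand; a working change of variable would have to be constructed from outside the expression.
- partial fractions: there is no rational-function structure to decompose.
- a trigonometric identity — applicable, and directly so.
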